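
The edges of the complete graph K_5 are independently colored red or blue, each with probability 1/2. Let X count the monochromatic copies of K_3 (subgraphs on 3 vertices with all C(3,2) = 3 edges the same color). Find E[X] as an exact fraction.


Let X = Σ_S X_S over the C(5, 3) = 10 subsets S of size 3, where X_S = 1 if the K_3 on S is monochromatic.
For a fixed S, the K_3 on S has C(3, 2) = 3 edges. P[all 3 edges red] = (1/2)^3, and likewise for blue, so P[monochromatic] = 2·(1/2)^3 = 2^{1 − 3} = 1/4.
By linearity of expectation: E[X] = C(5, 3) · 2^{1 − 3} = 10 · 1/4 = 5/2.
Numerically: E[X] ≈ 2.5000.

E[X] = C(5,3)·2^(1−C(3,2)) = 5/2 ≈ 2.5000.


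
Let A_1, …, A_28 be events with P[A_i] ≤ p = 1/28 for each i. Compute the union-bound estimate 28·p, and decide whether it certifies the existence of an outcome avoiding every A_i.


Union bound: P[∪_{i=1}^{28} A_i] ≤ Σ_i P[A_i] ≤ 28·p = 28·(1/28) = 1.
Numerically: 1 ≈ 1.000.
Is 1 < 1? NO.
Since the bound 1 is ≥ 1, the union bound is uninformative here; it does NOT by itself certify existence.

28·p = 1 ≈ 1.000; existence NOT certified by the union bound.


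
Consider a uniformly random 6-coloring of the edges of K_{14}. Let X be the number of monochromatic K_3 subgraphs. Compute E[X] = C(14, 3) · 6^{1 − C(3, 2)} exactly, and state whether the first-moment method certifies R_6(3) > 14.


E[X] = C(14, 3) · 6^{1 − 3} = 364 · 6^{−2} = 364/36.
As a reduced fraction: E[X] = 91/9 ≈ 10.111.
Is E[X] < 1? NO.
Since E[X] ≥ 1, the first-moment bound is inconclusive at n = 14; it does NOT by itself certify R_6(3) > 14.

E[X] = 91/9 ≈ 10.111; E[X] ≥ 1; first-moment method inconclusive here.


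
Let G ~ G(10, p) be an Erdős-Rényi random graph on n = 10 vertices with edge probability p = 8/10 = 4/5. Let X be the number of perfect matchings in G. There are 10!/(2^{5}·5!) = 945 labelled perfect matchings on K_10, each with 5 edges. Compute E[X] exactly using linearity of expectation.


K_10 has 10!/(2^{5}·5!) = 945 labelled perfect matchings.
For each such perfect matching H, let X_H = 1 if all 5 edges of H are present in G. Then P[X_H = 1] = p^{5} = (4/5)^{5} = 1024/3125.
By linearity: E[X] = Σ_H E[X_H] = 945 · p^{5} = 945 · 1024/3125 = 193536/625.
Numerically: E[X] ≈ 309.66.

E[X] = 945 · (4/5)^{5} = 193536/625 ≈ 309.66.


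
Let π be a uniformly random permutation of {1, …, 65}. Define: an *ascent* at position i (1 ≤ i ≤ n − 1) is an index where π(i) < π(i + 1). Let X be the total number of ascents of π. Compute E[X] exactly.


Write X = Σ X_I over i = 1, …, 64, with X_I the indicator of one ascent.
There are 64 indicators.
For each fixed i, the pair (π(i), π(i+1)) is a uniformly random ordered pair of distinct values from {1, …, 65}; by symmetry P[π(i) < π(i+1)] = 1/2.
By linearity: E[X] = 64 · (1/2) = (65 − 1) · (1/2) = 32 ≈ 32.000.

E[X] = 32 = 32.000.


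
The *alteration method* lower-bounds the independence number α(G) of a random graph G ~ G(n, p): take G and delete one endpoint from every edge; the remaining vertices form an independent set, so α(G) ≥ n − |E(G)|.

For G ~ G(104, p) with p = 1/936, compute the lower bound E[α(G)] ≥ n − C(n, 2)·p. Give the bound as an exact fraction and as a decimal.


E[|E(G)|] = C(104, 2)·p = 5356 · (1/936) = 103/18.
E[α(G)] ≥ n − E[|E(G)|] = 104 − 103/18 = 1769/18.
Numerically: ≈ 98.2778.
(This is only a lower bound; the true E[α(G)] may be larger.)

E[α(G)] ≥ 1769/18 ≈ 98.2778.


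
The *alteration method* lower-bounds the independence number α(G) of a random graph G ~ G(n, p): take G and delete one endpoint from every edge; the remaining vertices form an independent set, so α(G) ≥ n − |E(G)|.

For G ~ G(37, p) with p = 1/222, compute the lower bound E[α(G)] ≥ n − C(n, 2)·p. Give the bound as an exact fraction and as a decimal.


E[|E(G)|] = C(37, 2)·p = 666 · (1/222) = 3.
E[α(G)] ≥ n − E[|E(G)|] = 37 − 3 = 34.
Numerically: ≈ 34.000.
(This is only a lower bound; the true E[α(G)] may be larger.)

E[α(G)] ≥ 34 ≈ 34.000.


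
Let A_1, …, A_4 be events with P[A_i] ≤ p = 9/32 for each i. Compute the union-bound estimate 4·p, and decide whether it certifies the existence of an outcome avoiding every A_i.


Union bound: P[∪_{i=1}^{4} A_i] ≤ Σ_i P[A_i] ≤ 4·p = 4·(9/32) = 9/8.
Numerically: 9/8 ≈ 1.12500.
Is 9/8 < 1? NO.
Since the bound 9/8 is ≥ 1, the union bound is uninformative here; it does NOT by itself certify existence.

4·p = 9/8 ≈ 1.12500; existence NOT certified by the union bound.


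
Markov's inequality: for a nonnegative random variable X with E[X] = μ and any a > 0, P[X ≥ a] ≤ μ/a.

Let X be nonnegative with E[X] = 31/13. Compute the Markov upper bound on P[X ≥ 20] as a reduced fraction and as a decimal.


μ = E[X] = 31/13, a = 20.
Markov: P[X ≥ 20] ≤ μ/a = (31/13)/20 = 31/260.
Numerically: ≈ 0.11923.
(Since a = 20 > μ = 2.38462, the bound 31/260 is < 1 and informative.)

P[X ≥ 20] ≤ 31/260 ≈ 0.11923.


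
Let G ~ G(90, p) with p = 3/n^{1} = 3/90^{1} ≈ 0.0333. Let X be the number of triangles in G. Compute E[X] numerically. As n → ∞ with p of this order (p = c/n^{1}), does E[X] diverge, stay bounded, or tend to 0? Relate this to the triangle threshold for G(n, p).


Number of potential triangles: C(90, 3) = 117480.
Each occurs with probability p³ ≈ (0.0333)³ ≈ 3.70370e-05.
By linearity: E[X] = C(90, 3)·p³ ≈ 117480 · 3.70370e-05 ≈ 4.351.
Here α = 1, so p = 3/n is exactly at the triangle threshold p ~ 1/n. Asymptotically E[X] → c³/6 = 3³/6 = 9/2 ≈ 4.500, a bounded constant. In this regime the triangle count is asymptotically Poisson(c³/6).

E[X] ≈ 4.351; in regime p = Θ(1/n^{1}) E[X] stays bounded (at the triangle threshold p ~ 1/n).


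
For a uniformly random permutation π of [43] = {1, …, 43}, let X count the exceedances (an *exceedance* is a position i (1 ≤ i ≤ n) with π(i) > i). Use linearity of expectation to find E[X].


Write X = Σ_{i=1}^{43} X_i, where X_i = 1_{π(i) > i}.
For each fixed i, π(i) is uniform over {1, …, 43} (marginal of a uniform permutation), so P[π(i) > i] = (n − i)/n. Summing: Σ_{i=1}^{43} (n − i)/n = (0 + 1 + … + 42)/43 = 43(43 − 1)/(2·43) = (43 − 1)/2.
Hence E[X] = Σ_{i=1}^{43} (43 − i)/43 = 21 ≈ 21.000000.

E[X] = 21 = 21.000000.


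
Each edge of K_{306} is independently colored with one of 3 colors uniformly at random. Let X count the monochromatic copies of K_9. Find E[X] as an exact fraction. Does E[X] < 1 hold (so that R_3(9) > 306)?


E[X] = C(306, 9) · 3^{1 − 36} = 57564745737892900 · 3^{−35} = 57564745737892900/50031545098999707.
As a reduced fraction: E[X] = 57564745737892900/50031545098999707 ≈ 1.151.
Is E[X] < 1? NO.
Since E[X] ≥ 1, the first-moment bound is inconclusive at n = 306; it does NOT by itself certify R_3(9) > 306.

E[X] = 57564745737892900/50031545098999707 ≈ 1.151; E[X] ≥ 1; first-moment method inconclusive here.


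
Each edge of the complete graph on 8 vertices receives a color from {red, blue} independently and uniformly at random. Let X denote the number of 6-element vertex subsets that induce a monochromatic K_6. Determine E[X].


Let X = Σ_S X_S over the C(8, 6) = 28 subsets S of size 6, where X_S = 1 if the K_6 on S is monochromatic.
For a fixed S, the K_6 on S has C(6, 2) = 15 edges. P[all 15 edges red] = (1/2)^15, and likewise for blue, so P[monochromatic] = 2·(1/2)^15 = 2^{1 − 15} = 1/16384.
Summing: E[X] = C(8, 6) · 2^{1 − 15} = 28 · 1/16384 = 7/4096.
Numerically: E[X] ≈ 0.0017.

E[X] = C(8,6)·2^(1−C(6,2)) = 7/4096 ≈ 0.0017.


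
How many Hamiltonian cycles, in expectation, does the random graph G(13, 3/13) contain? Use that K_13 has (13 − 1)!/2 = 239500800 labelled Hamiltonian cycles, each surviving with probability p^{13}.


K_13 has (13 − 1)!/2 = 239500800 labelled Hamiltonian cycles.
For each such Hamiltonian cycle H, let X_H = 1 if all 13 edges of H are present in G. Then P[X_H = 1] = p^{13} = (3/13)^{13} = 1594323/302875106592253.
By linearity: E[X] = Σ_H E[X_H] = 239500800 · p^{13} = 239500800 · 1594323/302875106592253 = 381841633958400/302875106592253.
Numerically: E[X] ≈ 1.26072.

E[X] = 239500800 · (3/13)^{13} = 381841633958400/302875106592253 ≈ 1.26072.


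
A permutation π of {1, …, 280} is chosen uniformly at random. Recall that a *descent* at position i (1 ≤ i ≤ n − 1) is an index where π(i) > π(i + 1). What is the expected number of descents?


Write X = Σ X_I over i = 1, …, 279, with X_I the indicator of one descent.
There are 279 indicators.
For each fixed i, the pair (π(i), π(i+1)) is a uniformly random ordered pair of distinct values from {1, …, 280}; by symmetry P[π(i) > π(i+1)] = 1/2.
By linearity: E[X] = 279 · (1/2) = (280 − 1) · (1/2) = 279/2 ≈ 139.500000.

E[X] = 279/2 = 139.500000.


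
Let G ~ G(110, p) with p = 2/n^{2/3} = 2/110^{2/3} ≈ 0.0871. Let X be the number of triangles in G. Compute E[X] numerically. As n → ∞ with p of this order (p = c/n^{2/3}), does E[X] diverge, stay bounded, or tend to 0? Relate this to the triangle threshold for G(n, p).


Number of potential triangles: C(110, 3) = 215820.
Each occurs with probability p³ ≈ (0.0871)³ ≈ 6.61157e-04.
By linearity: E[X] = C(110, 3)·p³ ≈ 215820 · 6.61157e-04 ≈ 142.691.
Since α = 2/3 < 1, p = c/n^{2/3} ≫ 1/n is above the triangle threshold p ~ 1/n. Asymptotically E[X] ~ (c³/6)·n^{3(1−α)} = (2³/6)·n^{1} → ∞; triangles are abundant w.h.p.

E[X] ≈ 142.691; in regime p = Θ(1/n^{2/3}) E[X] diverges (above the triangle threshold p ~ 1/n).


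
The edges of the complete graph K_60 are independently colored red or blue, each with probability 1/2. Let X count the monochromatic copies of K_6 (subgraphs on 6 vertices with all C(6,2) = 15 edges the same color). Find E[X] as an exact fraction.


Let X = Σ_S X_S over the C(60, 6) = 50063860 subsets S of size 6, where X_S = 1 if the K_6 on S is monochromatic.
For a fixed S, the K_6 on S has C(6, 2) = 15 edges. P[all 15 edges red] = (1/2)^15, and likewise for blue, so P[monochromatic] = 2·(1/2)^15 = 2^{1 − 15} = 1/16384.
By linearity: E[X] = C(60, 6) · 2^{1 − 15} = 50063860 · 1/16384 = 12515965/4096.
Numerically: E[X] ≈ 3055.6555.

E[X] = C(60,6)·2^(1−C(6,2)) = 12515965/4096 ≈ 3055.6555.


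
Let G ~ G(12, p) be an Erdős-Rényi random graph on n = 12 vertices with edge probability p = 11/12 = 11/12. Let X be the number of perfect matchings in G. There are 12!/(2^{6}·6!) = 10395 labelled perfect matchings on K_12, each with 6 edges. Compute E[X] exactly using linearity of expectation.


K_12 has 12!/(2^{6}·6!) = 10395 labelled perfect matchings.
For each such perfect matching H, let X_H = 1 if all 6 edges of H are present in G. Then P[X_H = 1] = p^{6} = (11/12)^{6} = 1771561/2985984.
By linearity: E[X] = Σ_H E[X_H] = 10395 · p^{6} = 10395 · 1771561/2985984 = 682050985/110592.
Numerically: E[X] ≈ 6.17e+03.

E[X] = 10395 · (11/12)^{6} = 682050985/110592 ≈ 6.17e+03.


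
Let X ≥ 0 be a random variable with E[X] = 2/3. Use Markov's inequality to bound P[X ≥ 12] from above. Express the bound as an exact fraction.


μ = E[X] = 2/3, a = 12.
Markov: P[X ≥ 12] ≤ μ/a = (2/3)/12 = 1/18.
Numerically: ≈ 0.0556.
(Since a = 12 > μ = 0.6667, the bound 1/18 is < 1 and informative.)

P[X ≥ 12] ≤ 1/18 ≈ 0.0556.


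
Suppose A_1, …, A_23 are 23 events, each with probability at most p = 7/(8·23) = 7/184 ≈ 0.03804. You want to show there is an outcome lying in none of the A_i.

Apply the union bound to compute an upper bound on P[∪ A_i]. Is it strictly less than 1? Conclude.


Union bound: P[∪_{i=1}^{23} A_i] ≤ Σ_i P[A_i] ≤ 23·p = 23·(7/184) = 7/8.
Numerically: 7/8 ≈ 0.87500.
Is 7/8 < 1? YES.
Since P[∪ A_i] ≤ 7/8 < 1, the complement has P[∩ A_i^c] ≥ 1 − 7/8 = 1/8 > 0, so some outcome avoids every A_i.

23·p = 7/8 ≈ 0.87500; existence CERTIFIED by the union bound.


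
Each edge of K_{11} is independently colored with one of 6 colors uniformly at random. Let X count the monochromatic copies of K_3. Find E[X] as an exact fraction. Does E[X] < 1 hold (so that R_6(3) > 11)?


E[X] = C(11, 3) · 6^{1 − 3} = 165 · 6^{−2} = 165/36.
As a reduced fraction: E[X] = 55/12 ≈ 4.5833333.
Is E[X] < 1? NO.
Since E[X] ≥ 1, the first-moment bound is inconclusive at n = 11; it does NOT by itself certify R_6(3) > 11.

E[X] = 55/12 ≈ 4.5833333; E[X] ≥ 1; first-moment method inconclusive here.


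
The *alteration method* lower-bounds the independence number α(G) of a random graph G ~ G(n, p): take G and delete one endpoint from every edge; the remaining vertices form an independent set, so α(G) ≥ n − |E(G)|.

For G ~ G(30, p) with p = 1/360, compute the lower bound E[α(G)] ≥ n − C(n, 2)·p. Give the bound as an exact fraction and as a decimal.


E[|E(G)|] = C(30, 2)·p = 435 · (1/360) = 29/24.
E[α(G)] ≥ n − E[|E(G)|] = 30 − 29/24 = 691/24.
Numerically: ≈ 28.792.
(This is only a lower bound; the true E[α(G)] may be larger.)

E[α(G)] ≥ 691/24 ≈ 28.792.


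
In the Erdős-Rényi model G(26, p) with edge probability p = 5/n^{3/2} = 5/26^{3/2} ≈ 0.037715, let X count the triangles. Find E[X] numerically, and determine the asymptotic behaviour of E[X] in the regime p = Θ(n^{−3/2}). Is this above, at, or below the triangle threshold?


Number of potential triangles: C(26, 3) = 2600.
Each occurs with probability p³ ≈ (0.037715)³ ≈ 5.3645086e-05.
By linearity: E[X] = C(26, 3)·p³ ≈ 2600 · 5.3645086e-05 ≈ 0.13948.
Since α = 3/2 > 1, p = c/n^{3/2} = o(1/n) is below the triangle threshold p ~ 1/n. Asymptotically E[X] ~ (c³/6)·n^{3(1−α)} = (5³/6)·n^{-1.5} → 0, so by Markov's inequality G has no triangles w.h.p.

E[X] ≈ 0.13948; in regime p = Θ(1/n^{3/2}) E[X] tends to 0 (below the triangle threshold p ~ 1/n).


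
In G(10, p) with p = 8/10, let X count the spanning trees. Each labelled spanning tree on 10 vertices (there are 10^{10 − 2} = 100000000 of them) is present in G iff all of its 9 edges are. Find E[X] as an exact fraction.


K_10 has 10^{10 − 2} = 100000000 labelled spanning trees.
For each such spanning tree H, let X_H = 1 if all 9 edges of H are present in G. Then P[X_H = 1] = p^{9} = (4/5)^{9} = 262144/1953125.
By linearity: E[X] = Σ_H E[X_H] = 100000000 · p^{9} = 100000000 · 262144/1953125 = 67108864/5.
Numerically: E[X] ≈ 1.3422e+07.

E[X] = 100000000 · (4/5)^{9} = 67108864/5 ≈ 1.3422e+07.


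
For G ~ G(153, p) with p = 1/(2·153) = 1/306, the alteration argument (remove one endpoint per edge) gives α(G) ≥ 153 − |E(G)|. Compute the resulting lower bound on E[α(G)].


E[|E(G)|] = C(153, 2)·p = 11628 · (1/306) = 38.
E[α(G)] ≥ n − E[|E(G)|] = 153 − 38 = 115.
Numerically: ≈ 115.00000.
(This is only a lower bound; the true E[α(G)] may be larger.)

E[α(G)] ≥ 115 ≈ 115.00000.


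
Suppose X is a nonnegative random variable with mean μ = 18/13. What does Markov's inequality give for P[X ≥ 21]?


μ = E[X] = 18/13, a = 21.
Markov: P[X ≥ 21] ≤ μ/a = (18/13)/21 = 6/91.
Numerically: ≈ 0.065934.
(Since a = 21 > μ = 1.384615, the bound 6/91 is < 1 and informative.)

P[X ≥ 21] ≤ 6/91 ≈ 0.065934.


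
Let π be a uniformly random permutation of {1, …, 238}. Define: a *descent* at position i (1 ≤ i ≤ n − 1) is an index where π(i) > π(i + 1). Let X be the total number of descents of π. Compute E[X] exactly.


Write X = Σ X_I over i = 1, …, 237, with X_I the indicator of one descent.
There are 237 indicators.
For each fixed i, the pair (π(i), π(i+1)) is a uniformly random ordered pair of distinct values from {1, …, 238}; by symmetry P[π(i) > π(i+1)] = 1/2.
By linearity: E[X] = 237 · (1/2) = (238 − 1) · (1/2) = 237/2 ≈ 118.5000.

E[X] = 237/2 = 118.5000.


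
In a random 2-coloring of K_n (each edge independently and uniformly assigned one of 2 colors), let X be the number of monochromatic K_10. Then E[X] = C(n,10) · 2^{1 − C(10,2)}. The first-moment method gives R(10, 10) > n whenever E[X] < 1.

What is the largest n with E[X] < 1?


We need C(n, 10) · 2^{1 − 45} < 1, i.e. C(n, 10) < 2^{45 − 1} = 17592186044416.
Check values of n near the boundary:
  n = 95: C(95, 10) = 10104934117421; 10104934117421 < 17592186044416? YES
  n = 96: C(96, 10) = 11279926456656; 11279926456656 < 17592186044416? YES
  n = 97: C(97, 10) = 12576469727536; 12576469727536 < 17592186044416? YES
  n = 98: C(98, 10) = 14005614014756; 14005614014756 < 17592186044416? YES
  n = 99: C(99, 10) = 15579278510796; 15579278510796 < 17592186044416? YES
  n = 100: C(100, 10) = 17310309456440; 17310309456440 < 17592186044416? YES
  n = 101: C(101, 10) = 19212541264840; 19212541264840 < 17592186044416? NO
  n = 102: C(102, 10) = 21300860967540; 21300860967540 < 17592186044416? NO
  n = 103: C(103, 10) = 23591276125340; 23591276125340 < 17592186044416? NO
The largest n with C(n, 10) < 17592186044416 is n = 100 (where E[X] = 2163788682055/2199023255552 ≈ 0.9840). Hence R(10, 10) > 100, i.e. R(10, 10) ≥ 101.

Largest n = 100; hence R(10, 10) > 100.


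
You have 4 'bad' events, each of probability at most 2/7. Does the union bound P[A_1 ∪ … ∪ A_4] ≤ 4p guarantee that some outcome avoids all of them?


Union bound: P[∪_{i=1}^{4} A_i] ≤ Σ_i P[A_i] ≤ 4·p = 4·(2/7) = 8/7.
Numerically: 8/7 ≈ 1.1429.
Is 8/7 < 1? NO.
Since the bound 8/7 is ≥ 1, the union bound is uninformative here; it does NOT by itself certify existence.

4·p = 8/7 ≈ 1.1429; existence NOT certified by the union bound.


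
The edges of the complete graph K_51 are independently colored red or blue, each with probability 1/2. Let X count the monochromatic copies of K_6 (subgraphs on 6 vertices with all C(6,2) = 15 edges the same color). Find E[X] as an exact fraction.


Let X = Σ_S X_S over the C(51, 6) = 18009460 subsets S of size 6, where X_S = 1 if the K_6 on S is monochromatic.
For a fixed S, the K_6 on S has C(6, 2) = 15 edges. P[all 15 edges red] = (1/2)^15, and likewise for blue, so P[monochromatic] = 2·(1/2)^15 = 2^{1 − 15} = 1/16384.
By linearity: E[X] = C(51, 6) · 2^{1 − 15} = 18009460 · 1/16384 = 4502365/4096.
Numerically: E[X] ≈ 1099.2102.

E[X] = C(51,6)·2^(1−C(6,2)) = 4502365/4096 ≈ 1099.2102.


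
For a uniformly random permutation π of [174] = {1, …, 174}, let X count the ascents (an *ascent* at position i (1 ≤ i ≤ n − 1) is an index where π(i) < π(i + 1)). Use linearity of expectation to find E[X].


Write X = Σ X_I over i = 1, …, 173, with X_I the indicator of one ascent.
There are 173 indicators.
For each fixed i, the pair (π(i), π(i+1)) is a uniformly random ordered pair of distinct values from {1, …, 174}; by symmetry P[π(i) < π(i+1)] = 1/2.
By linearity: E[X] = 173 · (1/2) = (174 − 1) · (1/2) = 173/2 ≈ 86.500.

E[X] = 173/2 = 86.500.


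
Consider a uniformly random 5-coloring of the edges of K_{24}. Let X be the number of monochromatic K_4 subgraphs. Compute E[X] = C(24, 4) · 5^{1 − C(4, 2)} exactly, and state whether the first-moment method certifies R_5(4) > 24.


E[X] = C(24, 4) · 5^{1 − 6} = 10626 · 5^{−5} = 10626/3125.
As a reduced fraction: E[X] = 10626/3125 ≈ 3.400320.
Is E[X] < 1? NO.
Since E[X] ≥ 1, the first-moment bound is inconclusive at n = 24; it does NOT by itself certify R_5(4) > 24.

E[X] = 10626/3125 ≈ 3.400320; E[X] ≥ 1; first-moment method inconclusive here.


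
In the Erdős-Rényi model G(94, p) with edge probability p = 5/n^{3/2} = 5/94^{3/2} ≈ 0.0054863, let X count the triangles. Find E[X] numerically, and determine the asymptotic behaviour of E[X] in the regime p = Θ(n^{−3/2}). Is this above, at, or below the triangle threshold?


Number of potential triangles: C(94, 3) = 134044.
Each occurs with probability p³ ≈ (0.0054863)³ ≈ 1.6513330e-07.
By linearity: E[X] = C(94, 3)·p³ ≈ 134044 · 1.6513330e-07 ≈ 0.02214.
Since α = 3/2 > 1, p = c/n^{3/2} = o(1/n) is below the triangle threshold p ~ 1/n. Asymptotically E[X] ~ (c³/6)·n^{3(1−α)} = (5³/6)·n^{-1.5} → 0, so by Markov's inequality G has no triangles w.h.p.

E[X] ≈ 0.02214; in regime p = Θ(1/n^{3/2}) E[X] tends to 0 (below the triangle threshold p ~ 1/n).


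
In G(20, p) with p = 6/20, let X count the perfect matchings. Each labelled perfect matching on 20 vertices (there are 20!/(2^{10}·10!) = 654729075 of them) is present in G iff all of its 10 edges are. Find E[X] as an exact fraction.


K_20 has 20!/(2^{10}·10!) = 654729075 labelled perfect matchings.
For each such perfect matching H, let X_H = 1 if all 10 edges of H are present in G. Then P[X_H = 1] = p^{10} = (3/10)^{10} = 59049/10000000000.
Summing the indicators: E[X] = Σ_H E[X_H] = 654729075 · p^{10} = 654729075 · 59049/10000000000 = 1546443885987/400000000.
Numerically: E[X] ≈ 3866.

E[X] = 654729075 · (3/10)^{10} = 1546443885987/400000000 ≈ 3866.


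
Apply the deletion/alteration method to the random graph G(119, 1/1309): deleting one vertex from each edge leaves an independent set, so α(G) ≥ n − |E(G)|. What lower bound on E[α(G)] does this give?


E[|E(G)|] = C(119, 2)·p = 7021 · (1/1309) = 59/11.
E[α(G)] ≥ n − E[|E(G)|] = 119 − 59/11 = 1250/11.
Numerically: ≈ 113.63636.
(This is only a lower bound; the true E[α(G)] may be larger.)

E[α(G)] ≥ 1250/11 ≈ 113.63636.


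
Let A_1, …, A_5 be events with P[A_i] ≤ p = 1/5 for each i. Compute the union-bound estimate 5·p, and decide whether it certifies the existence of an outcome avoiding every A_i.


Union bound: P[∪_{i=1}^{5} A_i] ≤ Σ_i P[A_i] ≤ 5·p = 5·(1/5) = 1.
Numerically: 1 ≈ 1.0000.
Is 1 < 1? NO.
Since the bound 1 is ≥ 1, the union bound is uninformative here; it does NOT by itself certify existence.

5·p = 1 ≈ 1.0000; existence NOT certified by the union bound.


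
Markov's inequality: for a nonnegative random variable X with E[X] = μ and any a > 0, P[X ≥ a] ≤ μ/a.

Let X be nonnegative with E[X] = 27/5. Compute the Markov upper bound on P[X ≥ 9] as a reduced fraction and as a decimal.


μ = E[X] = 27/5, a = 9.
Markov: P[X ≥ 9] ≤ μ/a = (27/5)/9 = 3/5.
Numerically: ≈ 0.600000.
(Since a = 9 > μ = 5.400000, the bound 3/5 is < 1 and informative.)

P[X ≥ 9] ≤ 3/5 ≈ 0.600000.


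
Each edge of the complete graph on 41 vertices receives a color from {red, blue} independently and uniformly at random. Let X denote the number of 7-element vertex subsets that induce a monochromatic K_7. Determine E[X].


Let X = Σ_S X_S over the C(41, 7) = 22481940 subsets S of size 7, where X_S = 1 if the K_7 on S is monochromatic.
For a fixed S, the K_7 on S has C(7, 2) = 21 edges. P[all 21 edges red] = (1/2)^21, and likewise for blue, so P[monochromatic] = 2·(1/2)^21 = 2^{1 − 21} = 1/1048576.
By linearity of expectation: E[X] = C(41, 7) · 2^{1 − 21} = 22481940 · 1/1048576 = 5620485/262144.
Numerically: E[X] ≈ 21.4404.

E[X] = C(41,7)·2^(1−C(7,2)) = 5620485/262144 ≈ 21.4404.


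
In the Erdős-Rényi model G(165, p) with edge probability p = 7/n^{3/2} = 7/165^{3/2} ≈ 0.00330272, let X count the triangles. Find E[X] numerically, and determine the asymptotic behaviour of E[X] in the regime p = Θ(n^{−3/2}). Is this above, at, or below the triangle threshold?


Number of potential triangles: C(165, 3) = 735130.
Each occurs with probability p³ ≈ (0.00330272)³ ≈ 3.60260271e-08.
By linearity: E[X] = C(165, 3)·p³ ≈ 735130 · 3.60260271e-08 ≈ 0.026484.
Since α = 3/2 > 1, p = c/n^{3/2} = o(1/n) is below the triangle threshold p ~ 1/n. Asymptotically E[X] ~ (c³/6)·n^{3(1−α)} = (7³/6)·n^{-1.5} → 0, so by Markov's inequality G has no triangles w.h.p.

E[X] ≈ 0.026484; in regime p = Θ(1/n^{3/2}) E[X] tends to 0 (below the triangle threshold p ~ 1/n).


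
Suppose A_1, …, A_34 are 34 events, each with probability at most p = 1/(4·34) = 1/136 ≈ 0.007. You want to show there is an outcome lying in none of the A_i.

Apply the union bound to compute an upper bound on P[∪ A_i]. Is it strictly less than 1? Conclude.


Union bound: P[∪_{i=1}^{34} A_i] ≤ Σ_i P[A_i] ≤ 34·p = 34·(1/136) = 1/4.
Numerically: 1/4 ≈ 0.250.
Is 1/4 < 1? YES.
Since P[∪ A_i] ≤ 1/4 < 1, the complement has P[∩ A_i^c] ≥ 1 − 1/4 = 3/4 > 0, so some outcome avoids every A_i.

34·p = 1/4 ≈ 0.250; existence CERTIFIED by the union bound.


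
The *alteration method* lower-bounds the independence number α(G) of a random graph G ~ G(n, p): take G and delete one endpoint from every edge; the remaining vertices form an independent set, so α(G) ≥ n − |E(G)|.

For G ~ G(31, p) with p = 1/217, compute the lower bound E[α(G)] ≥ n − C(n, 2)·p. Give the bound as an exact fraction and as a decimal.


E[|E(G)|] = C(31, 2)·p = 465 · (1/217) = 15/7.
E[α(G)] ≥ n − E[|E(G)|] = 31 − 15/7 = 202/7.
Numerically: ≈ 28.857.
(This is only a lower bound; the true E[α(G)] may be larger.)

E[α(G)] ≥ 202/7 ≈ 28.857.


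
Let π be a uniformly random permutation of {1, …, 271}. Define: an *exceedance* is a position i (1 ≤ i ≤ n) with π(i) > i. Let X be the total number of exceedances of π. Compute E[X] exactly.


Write X = Σ_{i=1}^{271} X_i, where X_i = 1_{π(i) > i}.
For each fixed i, π(i) is uniform over {1, …, 271} (marginal of a uniform permutation), so P[π(i) > i] = (n − i)/n. Summing: Σ_{i=1}^{271} (n − i)/n = (0 + 1 + … + 270)/271 = 271(271 − 1)/(2·271) = (271 − 1)/2.
Hence E[X] = Σ_{i=1}^{271} (271 − i)/271 = 135 ≈ 135.0000.

E[X] = 135 = 135.0000.


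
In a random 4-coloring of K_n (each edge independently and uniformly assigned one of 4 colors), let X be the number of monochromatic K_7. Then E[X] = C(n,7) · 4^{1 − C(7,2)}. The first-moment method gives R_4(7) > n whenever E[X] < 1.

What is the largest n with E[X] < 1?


We need C(n, 7) · 4^{1 − 21} < 1, i.e. C(n, 7) < 4^{21 − 1} = 1099511627776.
Check values of n near the boundary:
  n = 175: C(175, 7) = 883208107275; 883208107275 < 1099511627776? YES
  n = 176: C(176, 7) = 919790691600; 919790691600 < 1099511627776? YES
  n = 177: C(177, 7) = 957664425960; 957664425960 < 1099511627776? YES
  n = 178: C(178, 7) = 996867063280; 996867063280 < 1099511627776? YES
  n = 179: C(179, 7) = 1037437234460; 1037437234460 < 1099511627776? YES
  n = 180: C(180, 7) = 1079414463600; 1079414463600 < 1099511627776? YES
  n = 181: C(181, 7) = 1122839183400; 1122839183400 < 1099511627776? NO
The largest n with C(n, 7) < 1099511627776 is n = 180 (where E[X] = 67463403975/68719476736 ≈ 0.98172). Hence R_4(7) > 180, i.e. R_4(7) ≥ 181.

Largest n = 180; hence R_4(7) > 180.


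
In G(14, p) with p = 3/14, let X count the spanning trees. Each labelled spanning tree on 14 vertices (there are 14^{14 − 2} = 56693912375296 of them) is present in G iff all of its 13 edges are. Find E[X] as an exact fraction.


K_14 has 14^{14 − 2} = 56693912375296 labelled spanning trees.
For each such spanning tree H, let X_H = 1 if all 13 edges of H are present in G. Then P[X_H = 1] = p^{13} = (3/14)^{13} = 1594323/793714773254144.
By linearity: E[X] = Σ_H E[X_H] = 56693912375296 · p^{13} = 56693912375296 · 1594323/793714773254144 = 1594323/14.
Numerically: E[X] ≈ 1.1388e+05.

E[X] = 56693912375296 · (3/14)^{13} = 1594323/14 ≈ 1.1388e+05.


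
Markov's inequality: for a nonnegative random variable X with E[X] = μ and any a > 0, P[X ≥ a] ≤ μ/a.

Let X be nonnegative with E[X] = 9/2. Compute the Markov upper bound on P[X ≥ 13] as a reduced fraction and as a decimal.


μ = E[X] = 9/2, a = 13.
Markov: P[X ≥ 13] ≤ μ/a = (9/2)/13 = 9/26.
Numerically: ≈ 0.346154.
(Since a = 13 > μ = 4.500000, the bound 9/26 is < 1 and informative.)

P[X ≥ 13] ≤ 9/26 ≈ 0.346154.


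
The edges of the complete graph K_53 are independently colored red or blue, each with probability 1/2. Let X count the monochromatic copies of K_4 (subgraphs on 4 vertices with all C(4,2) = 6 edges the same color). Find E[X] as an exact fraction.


Let X = Σ_S X_S over the C(53, 4) = 292825 subsets S of size 4, where X_S = 1 if the K_4 on S is monochromatic.
For a fixed S, the K_4 on S has C(4, 2) = 6 edges. P[all 6 edges red] = (1/2)^6, and likewise for blue, so P[monochromatic] = 2·(1/2)^6 = 2^{1 − 6} = 1/32.
By linearity of expectation: E[X] = C(53, 4) · 2^{1 − 6} = 292825 · 1/32 = 292825/32.
Numerically: E[X] ≈ 9150.7812.

E[X] = C(53,4)·2^(1−C(4,2)) = 292825/32 ≈ 9150.7812.


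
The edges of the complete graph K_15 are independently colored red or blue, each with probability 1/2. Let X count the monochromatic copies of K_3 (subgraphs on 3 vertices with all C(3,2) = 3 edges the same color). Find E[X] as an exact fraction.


Let X = Σ_S X_S over the C(15, 3) = 455 subsets S of size 3, where X_S = 1 if the K_3 on S is monochromatic.
For a fixed S, the K_3 on S has C(3, 2) = 3 edges. P[all 3 edges red] = (1/2)^3, and likewise for blue, so P[monochromatic] = 2·(1/2)^3 = 2^{1 − 3} = 1/4.
By linearity: E[X] = C(15, 3) · 2^{1 − 3} = 455 · 1/4 = 455/4.
Numerically: E[X] ≈ 113.750000.

E[X] = C(15,3)·2^(1−C(3,2)) = 455/4 ≈ 113.750000.


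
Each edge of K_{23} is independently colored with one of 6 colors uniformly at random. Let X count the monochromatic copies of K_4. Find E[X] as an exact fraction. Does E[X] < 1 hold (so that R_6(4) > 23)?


E[X] = C(23, 4) · 6^{1 − 6} = 8855 · 6^{−5} = 8855/7776.
As a reduced fraction: E[X] = 8855/7776 ≈ 1.13876.
Is E[X] < 1? NO.
Since E[X] ≥ 1, the first-moment bound is inconclusive at n = 23; it does NOT by itself certify R_6(4) > 23.

E[X] = 8855/7776 ≈ 1.13876; E[X] ≥ 1; first-moment method inconclusive here.


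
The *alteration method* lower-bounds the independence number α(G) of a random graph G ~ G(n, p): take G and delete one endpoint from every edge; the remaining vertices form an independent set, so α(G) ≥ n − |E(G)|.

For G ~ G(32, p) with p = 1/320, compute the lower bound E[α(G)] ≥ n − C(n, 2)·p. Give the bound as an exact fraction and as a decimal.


E[|E(G)|] = C(32, 2)·p = 496 · (1/320) = 31/20.
E[α(G)] ≥ n − E[|E(G)|] = 32 − 31/20 = 609/20.
Numerically: ≈ 30.4500.
(This is only a lower bound; the true E[α(G)] may be larger.)

E[α(G)] ≥ 609/20 ≈ 30.4500.


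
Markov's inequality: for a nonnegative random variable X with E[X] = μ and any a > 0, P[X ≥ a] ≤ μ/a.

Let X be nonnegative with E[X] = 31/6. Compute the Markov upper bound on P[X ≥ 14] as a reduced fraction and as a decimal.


μ = E[X] = 31/6, a = 14.
Markov: P[X ≥ 14] ≤ μ/a = (31/6)/14 = 31/84.
Numerically: ≈ 0.3690.
(Since a = 14 > μ = 5.1667, the bound 31/84 is < 1 and informative.)

P[X ≥ 14] ≤ 31/84 ≈ 0.3690.


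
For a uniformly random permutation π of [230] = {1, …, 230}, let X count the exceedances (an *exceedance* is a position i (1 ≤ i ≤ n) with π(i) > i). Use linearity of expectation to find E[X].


Write X = Σ_{i=1}^{230} X_i, where X_i = 1_{π(i) > i}.
For each fixed i, π(i) is uniform over {1, …, 230} (marginal of a uniform permutation), so P[π(i) > i] = (n − i)/n. Summing: Σ_{i=1}^{230} (n − i)/n = (0 + 1 + … + 229)/230 = 230(230 − 1)/(2·230) = (230 − 1)/2.
Hence E[X] = Σ_{i=1}^{230} (230 − i)/230 = 229/2 ≈ 114.50000.

E[X] = 229/2 = 114.50000.


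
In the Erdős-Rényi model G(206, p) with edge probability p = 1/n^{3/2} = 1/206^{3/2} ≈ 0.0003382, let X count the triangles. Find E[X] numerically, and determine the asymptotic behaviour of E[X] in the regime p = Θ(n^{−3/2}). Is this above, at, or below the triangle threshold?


Number of potential triangles: C(206, 3) = 1435820.
Each occurs with probability p³ ≈ (0.0003382)³ ≈ 3.868989e-11.
By linearity: E[X] = C(206, 3)·p³ ≈ 1435820 · 3.868989e-11 ≈ 0.0001.
Since α = 3/2 > 1, p = c/n^{3/2} = o(1/n) is below the triangle threshold p ~ 1/n. Asymptotically E[X] ~ (c³/6)·n^{3(1−α)} = (1³/6)·n^{-1.5} → 0, so by Markov's inequality G has no triangles w.h.p.

E[X] ≈ 0.0001; in regime p = Θ(1/n^{3/2}) E[X] tends to 0 (below the triangle threshold p ~ 1/n).


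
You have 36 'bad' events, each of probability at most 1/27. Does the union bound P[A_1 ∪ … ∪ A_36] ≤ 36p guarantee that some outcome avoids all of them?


Union bound: P[∪_{i=1}^{36} A_i] ≤ Σ_i P[A_i] ≤ 36·p = 36·(1/27) = 4/3.
Numerically: 4/3 ≈ 1.333.
Is 4/3 < 1? NO.
Since the bound 4/3 is ≥ 1, the union bound is uninformative here; it does NOT by itself certify existence.

36·p = 4/3 ≈ 1.333; existence NOT certified by the union bound.


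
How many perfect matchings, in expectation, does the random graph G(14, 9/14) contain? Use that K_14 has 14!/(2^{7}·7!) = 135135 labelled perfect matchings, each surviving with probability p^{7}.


K_14 has 14!/(2^{7}·7!) = 135135 labelled perfect matchings.
For each such perfect matching H, let X_H = 1 if all 7 edges of H are present in G. Then P[X_H = 1] = p^{7} = (9/14)^{7} = 4782969/105413504.
By linearity: E[X] = Σ_H E[X_H] = 135135 · p^{7} = 135135 · 4782969/105413504 = 92335216545/15059072.
Numerically: E[X] ≈ 6131.5.

E[X] = 135135 · (9/14)^{7} = 92335216545/15059072 ≈ 6131.5.


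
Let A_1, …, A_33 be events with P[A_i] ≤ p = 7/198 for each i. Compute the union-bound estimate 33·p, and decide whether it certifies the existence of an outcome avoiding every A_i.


Union bound: P[∪_{i=1}^{33} A_i] ≤ Σ_i P[A_i] ≤ 33·p = 33·(7/198) = 7/6.
Numerically: 7/6 ≈ 1.1666667.
Is 7/6 < 1? NO.
Since the bound 7/6 is ≥ 1, the union bound is uninformative here; it does NOT by itself certify existence.

33·p = 7/6 ≈ 1.1666667; existence NOT certified by the union bound.


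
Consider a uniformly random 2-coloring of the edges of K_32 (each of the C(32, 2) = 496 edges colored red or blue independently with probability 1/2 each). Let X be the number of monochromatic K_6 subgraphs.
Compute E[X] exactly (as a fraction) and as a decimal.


Let X = Σ_S X_S over the C(32, 6) = 906192 subsets S of size 6, where X_S = 1 if the K_6 on S is monochromatic.
For a fixed S, the K_6 on S has C(6, 2) = 15 edges. P[all 15 edges red] = (1/2)^15, and likewise for blue, so P[monochromatic] = 2·(1/2)^15 = 2^{1 − 15} = 1/16384.
By linearity: E[X] = C(32, 6) · 2^{1 − 15} = 906192 · 1/16384 = 56637/1024.
Numerically: E[X] ≈ 55.3096.

E[X] = C(32,6)·2^(1−C(6,2)) = 56637/1024 ≈ 55.3096.


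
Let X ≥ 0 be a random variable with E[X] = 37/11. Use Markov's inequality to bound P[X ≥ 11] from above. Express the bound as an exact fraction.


μ = E[X] = 37/11, a = 11.
Markov: P[X ≥ 11] ≤ μ/a = (37/11)/11 = 37/121.
Numerically: ≈ 0.30579.
(Since a = 11 > μ = 3.36364, the bound 37/121 is < 1 and informative.)

P[X ≥ 11] ≤ 37/121 ≈ 0.30579.


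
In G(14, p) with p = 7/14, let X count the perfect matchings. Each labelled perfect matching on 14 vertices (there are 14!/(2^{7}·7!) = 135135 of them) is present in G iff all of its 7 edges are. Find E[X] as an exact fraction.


K_14 has 14!/(2^{7}·7!) = 135135 labelled perfect matchings.
For each such perfect matching H, let X_H = 1 if all 7 edges of H are present in G. Then P[X_H = 1] = p^{7} = (1/2)^{7} = 1/128.
Summing the indicators: E[X] = Σ_H E[X_H] = 135135 · p^{7} = 135135 · 1/128 = 135135/128.
Numerically: E[X] ≈ 1056.

E[X] = 135135 · (1/2)^{7} = 135135/128 ≈ 1056.


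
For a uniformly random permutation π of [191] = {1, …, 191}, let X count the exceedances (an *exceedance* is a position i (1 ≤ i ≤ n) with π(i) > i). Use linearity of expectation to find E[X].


Write X = Σ_{i=1}^{191} X_i, where X_i = 1_{π(i) > i}.
For each fixed i, π(i) is uniform over {1, …, 191} (marginal of a uniform permutation), so P[π(i) > i] = (n − i)/n. Summing: Σ_{i=1}^{191} (n − i)/n = (0 + 1 + … + 190)/191 = 191(191 − 1)/(2·191) = (191 − 1)/2.
Hence E[X] = Σ_{i=1}^{191} (191 − i)/191 = 95 ≈ 95.00000.

E[X] = 95 = 95.00000.


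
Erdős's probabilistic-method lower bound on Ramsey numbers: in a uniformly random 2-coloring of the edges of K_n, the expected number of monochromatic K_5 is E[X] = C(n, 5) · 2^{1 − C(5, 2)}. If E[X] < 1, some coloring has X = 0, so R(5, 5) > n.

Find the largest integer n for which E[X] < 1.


We need C(n, 5) · 2^{1 − 10} < 1, i.e. C(n, 5) < 2^{10 − 1} = 512.
Check values of n near the boundary:
  n = 10: C(10, 5) = 252; 252 < 512? YES
  n = 11: C(11, 5) = 462; 462 < 512? YES
  n = 12: C(12, 5) = 792; 792 < 512? NO
  n = 13: C(13, 5) = 1287; 1287 < 512? NO
  n = 14: C(14, 5) = 2002; 2002 < 512? NO
The largest n with C(n, 5) < 512 is n = 11 (where E[X] = 231/256 ≈ 0.902). Hence R(5, 5) > 11, i.e. R(5, 5) ≥ 12.

Largest n = 11; hence R(5, 5) > 11.


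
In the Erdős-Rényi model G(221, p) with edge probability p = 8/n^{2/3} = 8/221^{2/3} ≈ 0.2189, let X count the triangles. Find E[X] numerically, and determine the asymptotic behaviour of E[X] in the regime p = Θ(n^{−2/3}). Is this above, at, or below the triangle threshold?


Number of potential triangles: C(221, 3) = 1774630.
Each occurs with probability p³ ≈ (0.2189)³ ≈ 1.048300e-02.
By linearity: E[X] = C(221, 3)·p³ ≈ 1774630 · 1.048300e-02 ≈ 18603.4389.
Since α = 2/3 < 1, p = c/n^{2/3} ≫ 1/n is above the triangle threshold p ~ 1/n. Asymptotically E[X] ~ (c³/6)·n^{3(1−α)} = (8³/6)·n^{1} → ∞; triangles are abundant w.h.p.

E[X] ≈ 18603.4389; in regime p = Θ(1/n^{2/3}) E[X] diverges (above the triangle threshold p ~ 1/n).


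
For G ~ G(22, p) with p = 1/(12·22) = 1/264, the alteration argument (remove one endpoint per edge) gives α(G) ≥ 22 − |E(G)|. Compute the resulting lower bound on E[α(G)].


E[|E(G)|] = C(22, 2)·p = 231 · (1/264) = 7/8.
E[α(G)] ≥ n − E[|E(G)|] = 22 − 7/8 = 169/8.
Numerically: ≈ 21.1250.
(This is only a lower bound; the true E[α(G)] may be larger.)

E[α(G)] ≥ 169/8 ≈ 21.1250.


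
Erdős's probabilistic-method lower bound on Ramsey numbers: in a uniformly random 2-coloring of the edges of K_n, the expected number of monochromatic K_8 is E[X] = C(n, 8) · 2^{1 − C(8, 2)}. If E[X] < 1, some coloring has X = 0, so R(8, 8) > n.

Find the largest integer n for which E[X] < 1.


We need C(n, 8) · 2^{1 − 28} < 1, i.e. C(n, 8) < 2^{28 − 1} = 134217728.
Check values of n near the boundary:
  n = 36: C(36, 8) = 30260340; 30260340 < 134217728? YES
  n = 37: C(37, 8) = 38608020; 38608020 < 134217728? YES
  n = 38: C(38, 8) = 48903492; 48903492 < 134217728? YES
  n = 39: C(39, 8) = 61523748; 61523748 < 134217728? YES
  n = 40: C(40, 8) = 76904685; 76904685 < 134217728? YES
  n = 41: C(41, 8) = 95548245; 95548245 < 134217728? YES
  n = 42: C(42, 8) = 118030185; 118030185 < 134217728? YES
  n = 43: C(43, 8) = 145008513; 145008513 < 134217728? NO
  n = 44: C(44, 8) = 177232627; 177232627 < 134217728? NO
The largest n with C(n, 8) < 134217728 is n = 42 (where E[X] = 118030185/134217728 ≈ 0.879393). Hence R(8, 8) > 42, i.e. R(8, 8) ≥ 43.

Largest n = 42; hence R(8, 8) > 42.


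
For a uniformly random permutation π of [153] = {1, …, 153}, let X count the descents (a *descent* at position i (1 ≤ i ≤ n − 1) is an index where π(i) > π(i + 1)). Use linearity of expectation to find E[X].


Write X = Σ X_I over i = 1, …, 152, with X_I the indicator of one descent.
There are 152 indicators.
For each fixed i, the pair (π(i), π(i+1)) is a uniformly random ordered pair of distinct values from {1, …, 153}; by symmetry P[π(i) > π(i+1)] = 1/2.
By linearity: E[X] = 152 · (1/2) = (153 − 1) · (1/2) = 76 ≈ 76.000.

E[X] = 76 = 76.000.


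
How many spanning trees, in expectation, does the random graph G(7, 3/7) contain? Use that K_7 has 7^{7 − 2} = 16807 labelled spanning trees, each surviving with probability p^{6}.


K_7 has 7^{7 − 2} = 16807 labelled spanning trees.
For each such spanning tree H, let X_H = 1 if all 6 edges of H are present in G. Then P[X_H = 1] = p^{6} = (3/7)^{6} = 729/117649.
Summing the indicators: E[X] = Σ_H E[X_H] = 16807 · p^{6} = 16807 · 729/117649 = 729/7.
Numerically: E[X] ≈ 104.143.

E[X] = 16807 · (3/7)^{6} = 729/7 ≈ 104.143.
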